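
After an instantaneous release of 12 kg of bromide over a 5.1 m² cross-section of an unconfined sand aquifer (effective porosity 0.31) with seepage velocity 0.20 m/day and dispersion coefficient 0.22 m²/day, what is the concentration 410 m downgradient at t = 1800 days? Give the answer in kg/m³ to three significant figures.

For an instantaneous plane source, C(x,t) = M/(n_e·A·√(4πDt)) · exp(−(x−vt)²/(4Dt)), with n_e·A the pore (flow) area.
Plume center vt = 0.20 × 1800 = 360 m, so the well at 410 m is 50 m downgradient of the peak.
√(4πDt) = 70.54 m, giving peak height M/(n_e·A·√(4πDt)) = 12/(0.31 × 5.1 × 70.54) = 0.1076 kg/m³.
(x−vt)²/(4Dt) = (50)²/(4 × 0.22 × 1800) = 1.578; exp(−1.578) = 0.2064.
C = 0.1076 × 0.2064 = 0.0222 kg/m³.

0.0222 kg/m³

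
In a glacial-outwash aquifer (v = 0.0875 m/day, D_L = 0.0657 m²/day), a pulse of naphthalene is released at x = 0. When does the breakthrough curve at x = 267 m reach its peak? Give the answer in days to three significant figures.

For the 1D instantaneous-source solution, setting ∂C/∂t = 0 at fixed x gives v²t² + 2Dt − x² = 0, so t = (√(D² + v²x²) − D)/v².
√(D² + v²x²) = √(0.0657² + 0.0875² × 267²) = 23.36; v² = 0.00765625.
t = (23.36 − 0.0657)/0.00765625 = 3040 days (vs. the pure-advection estimate x/v = 3050 d).

3040 days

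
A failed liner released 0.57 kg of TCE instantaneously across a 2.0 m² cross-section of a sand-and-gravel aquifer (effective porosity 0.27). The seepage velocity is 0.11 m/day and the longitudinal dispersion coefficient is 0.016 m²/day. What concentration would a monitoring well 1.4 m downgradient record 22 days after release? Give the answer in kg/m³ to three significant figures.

0.240 kg/m³

For an instantaneous plane source, C(x,t) = M/(n_e·A·√(4πDt)) · exp(−(x−vt)²/(4Dt)), with n_e·A the pore (flow) area.
Plume center vt = 0.11 × 22 = 2.42 m, so the well at 1.4 m is 1.02 m upgradient of the peak.
√(4πDt) = 2.103 m, giving peak height M/(n_e·A·√(4πDt)) = 0.57/(0.27 × 2.0 × 2.103) = 0.5019 kg/m³.
(x−vt)²/(4Dt) = (-1.02)²/(4 × 0.016 × 22) = 0.7389; exp(−0.7389) = 0.4776.
C = 0.5019 × 0.4776 = 0.240 kg/m³.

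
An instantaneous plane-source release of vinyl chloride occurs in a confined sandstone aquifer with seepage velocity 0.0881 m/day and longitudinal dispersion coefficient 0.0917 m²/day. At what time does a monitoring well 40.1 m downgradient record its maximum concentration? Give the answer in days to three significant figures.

For the 1D instantaneous-source solution, setting ∂C/∂t = 0 at fixed x gives v²t² + 2Dt − x² = 0, so t = (√(D² + v²x²) − D)/v².
√(D² + v²x²) = √(0.0917² + 0.0881² × 40.1²) = 3.534; v² = 0.00776161.
t = (3.534 − 0.0917)/0.00776161 = 444 days (vs. the pure-advection estimate x/v = 455 d).

444 days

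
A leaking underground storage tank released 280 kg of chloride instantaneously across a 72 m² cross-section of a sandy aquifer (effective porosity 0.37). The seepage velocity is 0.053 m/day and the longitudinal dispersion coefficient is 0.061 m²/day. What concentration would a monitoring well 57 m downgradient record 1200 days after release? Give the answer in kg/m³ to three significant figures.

0.299 kg/m³

For an instantaneous plane source, C(x,t) = M/(n_e·A·√(4πDt)) · exp(−(x−vt)²/(4Dt)), with n_e·A the pore (flow) area.
Plume center vt = 0.053 × 1200 = 63.6 m, so the well at 57 m is 6.6 m upgradient of the peak.
√(4πDt) = 30.33 m, giving peak height M/(n_e·A·√(4πDt)) = 280/(0.37 × 72 × 30.33) = 0.3465 kg/m³.
(x−vt)²/(4Dt) = (-6.6)²/(4 × 0.061 × 1200) = 0.1488; exp(−0.1488) = 0.8617.
C = 0.3465 × 0.8617 = 0.299 kg/m³.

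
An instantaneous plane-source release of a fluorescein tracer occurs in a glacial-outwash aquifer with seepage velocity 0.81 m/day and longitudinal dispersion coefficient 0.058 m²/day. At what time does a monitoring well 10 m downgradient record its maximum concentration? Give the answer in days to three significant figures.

For the 1D instantaneous-source solution, setting ∂C/∂t = 0 at fixed x gives v²t² + 2Dt − x² = 0, so t = (√(D² + v²x²) − D)/v².
√(D² + v²x²) = √(0.058² + 0.81² × 10²) = 8.100; v² = 0.6561.
t = (8.100 − 0.058)/0.6561 = 12.3 days (vs. the pure-advection estimate x/v = 12.3 d).

12.3 days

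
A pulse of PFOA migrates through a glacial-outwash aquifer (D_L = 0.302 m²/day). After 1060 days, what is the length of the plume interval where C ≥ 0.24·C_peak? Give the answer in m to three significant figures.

The plume is Gaussian with σ = √(2Dt) = √(2 × 0.302 × 1060) = 25.30 m.
C/C_peak = exp(−Δx²/(2σ²)) = 0.24 ⇒ Δx = σ·√(−2 ln 0.24) = 25.30 × 1.689 = 42.73 m.
Width = 2Δx = 85.5 m.

85.5 m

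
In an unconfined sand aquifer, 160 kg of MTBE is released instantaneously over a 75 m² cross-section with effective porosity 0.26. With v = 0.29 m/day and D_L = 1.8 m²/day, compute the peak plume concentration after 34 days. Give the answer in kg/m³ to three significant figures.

The peak of an instantaneous 1D plume sits at x = vt; there the Gaussian factor is 1 and C_max = M/(n_e·A·√(4πDt)), where n_e·A is the pore area the mass is dissolved in.
√(4πDt) = √(4π × 1.8 × 34) = 27.73 m, so C_max = 160/(0.26 × 75 × 27.73) = 0.296 kg/m³.

0.296 kg/m³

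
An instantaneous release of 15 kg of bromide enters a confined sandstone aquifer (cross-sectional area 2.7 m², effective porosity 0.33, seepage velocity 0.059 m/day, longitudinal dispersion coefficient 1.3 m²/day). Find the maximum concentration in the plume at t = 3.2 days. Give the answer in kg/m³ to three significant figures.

2.33 kg/m³

The peak of an instantaneous 1D plume sits at x = vt; there the Gaussian factor is 1 and C_max = M/(n_e·A·√(4πDt)), where n_e·A is the pore area the mass is dissolved in.
√(4πDt) = √(4π × 1.3 × 3.2) = 7.230 m, so C_max = 15/(0.33 × 2.7 × 7.230) = 2.33 kg/m³.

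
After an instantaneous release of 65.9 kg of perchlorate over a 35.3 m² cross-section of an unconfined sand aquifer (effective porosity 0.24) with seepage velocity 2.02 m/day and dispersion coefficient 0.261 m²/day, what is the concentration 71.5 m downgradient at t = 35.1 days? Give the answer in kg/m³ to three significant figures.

For an instantaneous plane source, C(x,t) = M/(n_e·A·√(4πDt)) · exp(−(x−vt)²/(4Dt)), with n_e·A the pore (flow) area.
Plume center vt = 2.02 × 35.1 = 70.902 m, so the well at 71.5 m is 0.598 m downgradient of the peak.
√(4πDt) = 10.73 m, giving peak height M/(n_e·A·√(4πDt)) = 65.9/(0.24 × 35.3 × 10.73) = 0.7249 kg/m³.
(x−vt)²/(4Dt) = (0.598)²/(4 × 0.261 × 35.1) = 0.009759; exp(−0.009759) = 0.9903.
C = 0.7249 × 0.9903 = 0.718 kg/m³.

0.718 kg/m³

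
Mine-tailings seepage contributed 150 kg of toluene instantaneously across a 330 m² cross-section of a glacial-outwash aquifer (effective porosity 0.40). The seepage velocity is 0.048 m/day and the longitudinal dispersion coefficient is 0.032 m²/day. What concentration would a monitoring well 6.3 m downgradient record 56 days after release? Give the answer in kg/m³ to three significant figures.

For an instantaneous plane source, C(x,t) = M/(n_e·A·√(4πDt)) · exp(−(x−vt)²/(4Dt)), with n_e·A the pore (flow) area.
Plume center vt = 0.048 × 56 = 2.688 m, so the well at 6.3 m is 3.612 m downgradient of the peak.
√(4πDt) = 4.745 m, giving peak height M/(n_e·A·√(4πDt)) = 150/(0.40 × 330 × 4.745) = 0.2395 kg/m³.
(x−vt)²/(4Dt) = (3.612)²/(4 × 0.032 × 56) = 1.820; exp(−1.820) = 0.1620.
C = 0.2395 × 0.1620 = 0.0388 kg/m³.

0.0388 kg/m³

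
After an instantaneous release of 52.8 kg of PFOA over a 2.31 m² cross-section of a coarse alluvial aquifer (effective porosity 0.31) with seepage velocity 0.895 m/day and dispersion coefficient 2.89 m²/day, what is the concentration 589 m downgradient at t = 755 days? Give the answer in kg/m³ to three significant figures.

0.188 kg/m³

For an instantaneous plane source, C(x,t) = M/(n_e·A·√(4πDt)) · exp(−(x−vt)²/(4Dt)), with n_e·A the pore (flow) area.
Plume center vt = 0.895 × 755 = 675.725 m, so the well at 589 m is 86.725 m upgradient of the peak.
√(4πDt) = 165.6 m, giving peak height M/(n_e·A·√(4πDt)) = 52.8/(0.31 × 2.31 × 165.6) = 0.4452 kg/m³.
(x−vt)²/(4Dt) = (-86.725)²/(4 × 2.89 × 755) = 0.8618; exp(−0.8618) = 0.4224.
C = 0.4452 × 0.4224 = 0.188 kg/m³.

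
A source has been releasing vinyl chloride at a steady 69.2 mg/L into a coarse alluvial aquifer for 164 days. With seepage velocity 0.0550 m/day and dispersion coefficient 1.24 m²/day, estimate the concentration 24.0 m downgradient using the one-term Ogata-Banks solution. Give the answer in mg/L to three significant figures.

15.8 mg/L

For a continuous step input, C/C₀ ≈ ½·erfc((x−vt)/(2√(Dt))).
vt = 0.0550 × 164 = 9.02 m and 2√(Dt) = 2√(1.24 × 164) = 28.52 m.
Argument (x−vt)/(2√(Dt)) = (24.0 − 9.02)/28.52 = 0.5252; ½·erfc(0.5252) = 0.2288.
C = 69.2 × 0.2288 = 15.8 mg/L.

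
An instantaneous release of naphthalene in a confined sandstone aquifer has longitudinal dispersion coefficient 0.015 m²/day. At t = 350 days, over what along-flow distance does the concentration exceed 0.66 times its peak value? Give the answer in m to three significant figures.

The plume is Gaussian with σ = √(2Dt) = √(2 × 0.015 × 350) = 3.240 m.
C/C_peak = exp(−Δx²/(2σ²)) = 0.66 ⇒ Δx = σ·√(−2 ln 0.66) = 3.240 × 0.9116 = 2.954 m.
Width = 2Δx = 5.91 m.

5.91 m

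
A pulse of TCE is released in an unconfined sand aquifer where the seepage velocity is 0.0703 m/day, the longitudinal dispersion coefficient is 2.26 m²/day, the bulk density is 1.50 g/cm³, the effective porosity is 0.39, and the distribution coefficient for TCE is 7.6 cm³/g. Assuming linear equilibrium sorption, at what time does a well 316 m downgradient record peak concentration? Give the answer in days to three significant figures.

123000 days

Retardation factor R = 1 + ρ_b·K_d/n = 1 + 1.50 × 7.6/0.39 = 30.23.
Sorption retards both mechanisms: v_R = v/R = 0.002326 m/day, D_R = D/R = 0.07476 m²/day.
Peak time from v_R²t² + 2D_R t − x² = 0: t = (√(D_R² + v_R²x²) − D_R)/v_R².
√(D_R² + v_R²x²) = √(0.07476² + 0.002326² × 316²) = 0.7388; v_R² = 5.410e-06.
t = (0.7388 − 0.07476)/5.410e-06 = 123000 days.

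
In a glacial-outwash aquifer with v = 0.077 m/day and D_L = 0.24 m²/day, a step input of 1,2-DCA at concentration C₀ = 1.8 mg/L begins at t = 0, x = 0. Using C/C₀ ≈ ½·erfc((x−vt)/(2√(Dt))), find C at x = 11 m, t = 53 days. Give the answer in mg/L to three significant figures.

0.153 mg/L

For a continuous step input, C/C₀ ≈ ½·erfc((x−vt)/(2√(Dt))).
vt = 0.077 × 53 = 4.081 m and 2√(Dt) = 2√(0.24 × 53) = 7.133 m.
Argument (x−vt)/(2√(Dt)) = (11 − 4.081)/7.133 = 0.9700; ½·erfc(0.9700) = 0.08506.
C = 1.8 × 0.08506 = 0.153 mg/L.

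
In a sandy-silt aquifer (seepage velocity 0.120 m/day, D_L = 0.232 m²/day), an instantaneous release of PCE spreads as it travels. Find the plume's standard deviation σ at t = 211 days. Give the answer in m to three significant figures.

Dispersive spreading gives a Gaussian with σ² = 2Dt; advection only shifts the center.
σ = √(2 × 0.232 × 211) = 9.89 m.

9.89 m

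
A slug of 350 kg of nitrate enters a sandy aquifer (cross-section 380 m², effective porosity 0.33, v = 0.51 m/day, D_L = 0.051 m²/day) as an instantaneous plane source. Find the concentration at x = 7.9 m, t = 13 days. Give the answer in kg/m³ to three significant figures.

0.526 kg/m³

For an instantaneous plane source, C(x,t) = M/(n_e·A·√(4πDt)) · exp(−(x−vt)²/(4Dt)), with n_e·A the pore (flow) area.
Plume center vt = 0.51 × 13 = 6.63 m, so the well at 7.9 m is 1.27 m downgradient of the peak.
√(4πDt) = 2.886 m, giving peak height M/(n_e·A·√(4πDt)) = 350/(0.33 × 380 × 2.886) = 0.9671 kg/m³.
(x−vt)²/(4Dt) = (1.27)²/(4 × 0.051 × 13) = 0.6082; exp(−0.6082) = 0.5443.
C = 0.9671 × 0.5443 = 0.526 kg/m³.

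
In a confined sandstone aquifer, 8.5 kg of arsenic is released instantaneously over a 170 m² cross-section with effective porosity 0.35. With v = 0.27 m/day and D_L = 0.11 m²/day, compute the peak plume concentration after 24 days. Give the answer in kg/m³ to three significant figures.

The peak of an instantaneous 1D plume sits at x = vt; there the Gaussian factor is 1 and C_max = M/(n_e·A·√(4πDt)), where n_e·A is the pore area the mass is dissolved in.
√(4πDt) = √(4π × 0.11 × 24) = 5.760 m, so C_max = 8.5/(0.35 × 170 × 5.760) = 0.0248 kg/m³.

0.0248 kg/m³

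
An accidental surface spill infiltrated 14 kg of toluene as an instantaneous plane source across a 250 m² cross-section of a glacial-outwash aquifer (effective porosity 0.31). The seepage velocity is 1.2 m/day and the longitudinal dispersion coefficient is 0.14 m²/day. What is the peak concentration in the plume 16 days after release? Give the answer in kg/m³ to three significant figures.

The peak of an instantaneous 1D plume sits at x = vt; there the Gaussian factor is 1 and C_max = M/(n_e·A·√(4πDt)), where n_e·A is the pore area the mass is dissolved in.
√(4πDt) = √(4π × 0.14 × 16) = 5.306 m, so C_max = 14/(0.31 × 250 × 5.306) = 0.0340 kg/m³.

0.0340 kg/m³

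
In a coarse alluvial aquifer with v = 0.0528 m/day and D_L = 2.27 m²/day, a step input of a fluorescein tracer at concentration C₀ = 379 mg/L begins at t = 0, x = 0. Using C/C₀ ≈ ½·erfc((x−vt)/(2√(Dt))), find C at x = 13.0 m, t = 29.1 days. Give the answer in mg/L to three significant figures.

60.4 mg/L

For a continuous step input, C/C₀ ≈ ½·erfc((x−vt)/(2√(Dt))).
vt = 0.0528 × 29.1 = 1.53648 m and 2√(Dt) = 2√(2.27 × 29.1) = 16.26 m.
Argument (x−vt)/(2√(Dt)) = (13.0 − 1.53648)/16.26 = 0.7050; ½·erfc(0.7050) = 0.1594.
C = 379 × 0.1594 = 60.4 mg/L.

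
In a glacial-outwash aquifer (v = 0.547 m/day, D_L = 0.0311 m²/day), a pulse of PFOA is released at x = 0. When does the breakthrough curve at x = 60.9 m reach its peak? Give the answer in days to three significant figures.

111 days

For the 1D instantaneous-source solution, setting ∂C/∂t = 0 at fixed x gives v²t² + 2Dt − x² = 0, so t = (√(D² + v²x²) − D)/v².
√(D² + v²x²) = √(0.0311² + 0.547² × 60.9²) = 33.31; v² = 0.299209.
t = (33.31 − 0.0311)/0.299209 = 111 days (vs. the pure-advection estimate x/v = 111 d).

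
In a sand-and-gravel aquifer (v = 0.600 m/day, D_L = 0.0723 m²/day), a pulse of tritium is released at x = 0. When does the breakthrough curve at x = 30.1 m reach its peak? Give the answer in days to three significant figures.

For the 1D instantaneous-source solution, setting ∂C/∂t = 0 at fixed x gives v²t² + 2Dt − x² = 0, so t = (√(D² + v²x²) − D)/v².
√(D² + v²x²) = √(0.0723² + 0.600² × 30.1²) = 18.06; v² = 0.36.
t = (18.06 − 0.0723)/0.36 = 50.0 days (vs. the pure-advection estimate x/v = 50.2 d).

50.0 days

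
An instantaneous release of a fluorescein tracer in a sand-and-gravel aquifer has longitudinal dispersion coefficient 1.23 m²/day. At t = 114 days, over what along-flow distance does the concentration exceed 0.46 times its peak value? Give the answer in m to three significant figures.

The plume is Gaussian with σ = √(2Dt) = √(2 × 1.23 × 114) = 16.75 m.
C/C_peak = exp(−Δx²/(2σ²)) = 0.46 ⇒ Δx = σ·√(−2 ln 0.46) = 16.75 × 1.246 = 20.87 m.
Width = 2Δx = 41.7 m.

41.7 m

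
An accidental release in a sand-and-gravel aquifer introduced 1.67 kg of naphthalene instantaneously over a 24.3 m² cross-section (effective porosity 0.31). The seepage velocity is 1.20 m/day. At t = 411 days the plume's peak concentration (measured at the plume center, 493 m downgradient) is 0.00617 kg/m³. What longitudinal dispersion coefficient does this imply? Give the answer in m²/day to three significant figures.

At the plume center C_max = M/(n_e·A·√(4πDt)), so D = M²/(4πt·(n_e·A·C_max)²).
n_e·A·C_max = 0.31 × 24.3 × 0.00617 = 0.04648 kg/m.
D = 1.67²/(4π × 411 × 0.04648²) = 0.250 m²/day.

0.250 m²/day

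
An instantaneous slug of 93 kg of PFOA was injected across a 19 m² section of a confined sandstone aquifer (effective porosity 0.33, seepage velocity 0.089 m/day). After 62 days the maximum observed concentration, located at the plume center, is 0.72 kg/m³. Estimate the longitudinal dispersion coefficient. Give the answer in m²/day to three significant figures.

0.545 m²/day

At the plume center C_max = M/(n_e·A·√(4πDt)), so D = M²/(4πt·(n_e·A·C_max)²).
n_e·A·C_max = 0.33 × 19 × 0.72 = 4.514 kg/m.
D = 93²/(4π × 62 × 4.514²) = 0.545 m²/day.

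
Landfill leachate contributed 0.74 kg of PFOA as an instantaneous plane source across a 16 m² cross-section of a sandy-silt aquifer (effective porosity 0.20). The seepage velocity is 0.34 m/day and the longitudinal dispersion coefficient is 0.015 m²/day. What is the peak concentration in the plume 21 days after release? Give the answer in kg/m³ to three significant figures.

0.116 kg/m³

The peak of an instantaneous 1D plume sits at x = vt; there the Gaussian factor is 1 and C_max = M/(n_e·A·√(4πDt)), where n_e·A is the pore area the mass is dissolved in.
√(4πDt) = √(4π × 0.015 × 21) = 1.990 m, so C_max = 0.74/(0.20 × 16 × 1.990) = 0.116 kg/m³.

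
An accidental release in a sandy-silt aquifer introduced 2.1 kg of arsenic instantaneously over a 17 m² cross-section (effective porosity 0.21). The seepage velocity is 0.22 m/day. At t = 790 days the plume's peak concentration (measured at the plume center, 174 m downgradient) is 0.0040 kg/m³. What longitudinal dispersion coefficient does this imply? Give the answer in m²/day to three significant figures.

At the plume center C_max = M/(n_e·A·√(4πDt)), so D = M²/(4πt·(n_e·A·C_max)²).
n_e·A·C_max = 0.21 × 17 × 0.0040 = 0.01428 kg/m.
D = 2.1²/(4π × 790 × 0.01428²) = 2.18 m²/day.

2.18 m²/day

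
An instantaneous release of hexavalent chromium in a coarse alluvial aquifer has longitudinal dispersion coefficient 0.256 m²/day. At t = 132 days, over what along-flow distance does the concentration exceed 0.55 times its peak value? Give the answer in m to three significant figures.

The plume is Gaussian with σ = √(2Dt) = √(2 × 0.256 × 132) = 8.221 m.
C/C_peak = exp(−Δx²/(2σ²)) = 0.55 ⇒ Δx = σ·√(−2 ln 0.55) = 8.221 × 1.093 = 8.986 m.
Width = 2Δx = 18.0 m.

18.0 m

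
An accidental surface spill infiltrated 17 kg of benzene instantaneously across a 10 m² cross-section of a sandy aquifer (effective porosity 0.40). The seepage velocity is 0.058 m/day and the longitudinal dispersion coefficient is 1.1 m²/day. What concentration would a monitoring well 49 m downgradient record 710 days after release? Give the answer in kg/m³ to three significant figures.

0.0421 kg/m³

For an instantaneous plane source, C(x,t) = M/(n_e·A·√(4πDt)) · exp(−(x−vt)²/(4Dt)), with n_e·A the pore (flow) area.
Plume center vt = 0.058 × 710 = 41.18 m, so the well at 49 m is 7.82 m downgradient of the peak.
√(4πDt) = 99.07 m, giving peak height M/(n_e·A·√(4πDt)) = 17/(0.40 × 10 × 99.07) = 0.04290 kg/m³.
(x−vt)²/(4Dt) = (7.82)²/(4 × 1.1 × 710) = 0.01958; exp(−0.01958) = 0.9806.
C = 0.04290 × 0.9806 = 0.0421 kg/m³.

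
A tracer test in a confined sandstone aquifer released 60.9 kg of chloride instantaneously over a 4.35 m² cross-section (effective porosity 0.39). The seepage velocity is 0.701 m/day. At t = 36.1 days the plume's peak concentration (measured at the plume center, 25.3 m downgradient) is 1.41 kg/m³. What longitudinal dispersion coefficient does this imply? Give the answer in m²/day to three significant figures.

1.43 m²/day

At the plume center C_max = M/(n_e·A·√(4πDt)), so D = M²/(4πt·(n_e·A·C_max)²).
n_e·A·C_max = 0.39 × 4.35 × 1.41 = 2.392 kg/m.
D = 60.9²/(4π × 36.1 × 2.392²) = 1.43 m²/day.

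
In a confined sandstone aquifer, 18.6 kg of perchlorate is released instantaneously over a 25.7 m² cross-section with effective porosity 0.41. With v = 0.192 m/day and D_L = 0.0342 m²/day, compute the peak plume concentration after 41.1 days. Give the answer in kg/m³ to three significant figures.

0.420 kg/m³

The peak of an instantaneous 1D plume sits at x = vt; there the Gaussian factor is 1 and C_max = M/(n_e·A·√(4πDt)), where n_e·A is the pore area the mass is dissolved in.
√(4πDt) = √(4π × 0.0342 × 41.1) = 4.203 m, so C_max = 18.6/(0.41 × 25.7 × 4.203) = 0.420 kg/m³.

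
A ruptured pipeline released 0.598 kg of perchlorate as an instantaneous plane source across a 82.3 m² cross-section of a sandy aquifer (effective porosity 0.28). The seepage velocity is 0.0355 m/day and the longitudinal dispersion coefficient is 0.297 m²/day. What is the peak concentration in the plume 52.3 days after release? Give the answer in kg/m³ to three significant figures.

The peak of an instantaneous 1D plume sits at x = vt; there the Gaussian factor is 1 and C_max = M/(n_e·A·√(4πDt)), where n_e·A is the pore area the mass is dissolved in.
√(4πDt) = √(4π × 0.297 × 52.3) = 13.97 m, so C_max = 0.598/(0.28 × 82.3 × 13.97) = 0.00186 kg/m³.

0.00186 kg/m³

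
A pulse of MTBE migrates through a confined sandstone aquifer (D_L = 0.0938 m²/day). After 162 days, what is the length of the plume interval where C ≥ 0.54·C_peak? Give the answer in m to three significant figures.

The plume is Gaussian with σ = √(2Dt) = √(2 × 0.0938 × 162) = 5.513 m.
C/C_peak = exp(−Δx²/(2σ²)) = 0.54 ⇒ Δx = σ·√(−2 ln 0.54) = 5.513 × 1.110 = 6.119 m.
Width = 2Δx = 12.2 m.

12.2 m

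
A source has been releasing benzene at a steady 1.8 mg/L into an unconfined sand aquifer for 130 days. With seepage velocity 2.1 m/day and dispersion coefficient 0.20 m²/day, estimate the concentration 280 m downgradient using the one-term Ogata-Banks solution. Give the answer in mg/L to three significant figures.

For a continuous step input, C/C₀ ≈ ½·erfc((x−vt)/(2√(Dt))).
vt = 2.1 × 130 = 273 m and 2√(Dt) = 2√(0.20 × 130) = 10.20 m.
Argument (x−vt)/(2√(Dt)) = (280 − 273)/10.20 = 0.6863; ½·erfc(0.6863) = 0.1659.
C = 1.8 × 0.1659 = 0.299 mg/L.

0.299 mg/L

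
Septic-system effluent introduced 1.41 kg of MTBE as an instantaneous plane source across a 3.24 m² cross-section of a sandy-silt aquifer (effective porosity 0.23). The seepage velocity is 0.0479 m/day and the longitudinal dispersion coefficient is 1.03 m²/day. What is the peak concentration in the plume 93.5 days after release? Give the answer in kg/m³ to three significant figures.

0.0544 kg/m³

The peak of an instantaneous 1D plume sits at x = vt; there the Gaussian factor is 1 and C_max = M/(n_e·A·√(4πDt)), where n_e·A is the pore area the mass is dissolved in.
√(4πDt) = √(4π × 1.03 × 93.5) = 34.79 m, so C_max = 1.41/(0.23 × 3.24 × 34.79) = 0.0544 kg/m³.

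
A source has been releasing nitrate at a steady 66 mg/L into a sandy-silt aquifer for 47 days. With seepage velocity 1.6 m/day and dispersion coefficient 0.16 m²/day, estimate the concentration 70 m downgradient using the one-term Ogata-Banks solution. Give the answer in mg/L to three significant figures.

For a continuous step input, C/C₀ ≈ ½·erfc((x−vt)/(2√(Dt))).
vt = 1.6 × 47 = 75.2 m and 2√(Dt) = 2√(0.16 × 47) = 5.485 m.
Argument (x−vt)/(2√(Dt)) = (70 − 75.2)/5.485 = -0.9480; ½·erfc(-0.9480) = 0.9100.
C = 66 × 0.9100 = 60.1 mg/L.

60.1 mg/L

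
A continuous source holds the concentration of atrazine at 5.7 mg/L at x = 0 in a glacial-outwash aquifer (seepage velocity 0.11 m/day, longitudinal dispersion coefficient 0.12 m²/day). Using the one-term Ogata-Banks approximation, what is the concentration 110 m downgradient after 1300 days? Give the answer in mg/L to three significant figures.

5.52 mg/L

For a continuous step input, C/C₀ ≈ ½·erfc((x−vt)/(2√(Dt))).
vt = 0.11 × 1300 = 143 m and 2√(Dt) = 2√(0.12 × 1300) = 24.98 m.
Argument (x−vt)/(2√(Dt)) = (110 − 143)/24.98 = -1.321; ½·erfc(-1.321) = 0.9691.
C = 5.7 × 0.9691 = 5.52 mg/L.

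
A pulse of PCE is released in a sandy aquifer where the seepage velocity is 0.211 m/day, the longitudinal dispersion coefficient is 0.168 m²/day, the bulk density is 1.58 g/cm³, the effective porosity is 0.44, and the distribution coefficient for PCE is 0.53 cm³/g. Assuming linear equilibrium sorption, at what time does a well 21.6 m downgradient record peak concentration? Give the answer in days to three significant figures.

Retardation factor R = 1 + ρ_b·K_d/n = 1 + 1.58 × 0.53/0.44 = 2.903.
Sorption retards both mechanisms: v_R = v/R = 0.07268 m/day, D_R = D/R = 0.05787 m²/day.
Peak time from v_R²t² + 2D_R t − x² = 0: t = (√(D_R² + v_R²x²) − D_R)/v_R².
√(D_R² + v_R²x²) = √(0.05787² + 0.07268² × 21.6²) = 1.571; v_R² = 0.005282.
t = (1.571 − 0.05787)/0.005282 = 286 days.

286 days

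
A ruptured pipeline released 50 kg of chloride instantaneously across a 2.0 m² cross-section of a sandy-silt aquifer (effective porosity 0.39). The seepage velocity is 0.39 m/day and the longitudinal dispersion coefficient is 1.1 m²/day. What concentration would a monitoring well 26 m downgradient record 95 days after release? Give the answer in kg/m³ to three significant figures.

1.32 kg/m³

For an instantaneous plane source, C(x,t) = M/(n_e·A·√(4πDt)) · exp(−(x−vt)²/(4Dt)), with n_e·A the pore (flow) area.
Plume center vt = 0.39 × 95 = 37.05 m, so the well at 26 m is 11.05 m upgradient of the peak.
√(4πDt) = 36.24 m, giving peak height M/(n_e·A·√(4πDt)) = 50/(0.39 × 2.0 × 36.24) = 1.769 kg/m³.
(x−vt)²/(4Dt) = (-11.05)²/(4 × 1.1 × 95) = 0.2921; exp(−0.2921) = 0.7467.
C = 1.769 × 0.7467 = 1.32 kg/m³.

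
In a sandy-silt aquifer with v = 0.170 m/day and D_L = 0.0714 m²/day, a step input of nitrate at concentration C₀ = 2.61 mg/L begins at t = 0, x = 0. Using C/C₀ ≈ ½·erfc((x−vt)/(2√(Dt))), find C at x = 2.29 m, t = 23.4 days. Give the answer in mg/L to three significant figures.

For a continuous step input, C/C₀ ≈ ½·erfc((x−vt)/(2√(Dt))).
vt = 0.170 × 23.4 = 3.978 m and 2√(Dt) = 2√(0.0714 × 23.4) = 2.585 m.
Argument (x−vt)/(2√(Dt)) = (2.29 − 3.978)/2.585 = -0.6530; ½·erfc(-0.6530) = 0.8221.
C = 2.61 × 0.8221 = 2.15 mg/L.

2.15 mg/L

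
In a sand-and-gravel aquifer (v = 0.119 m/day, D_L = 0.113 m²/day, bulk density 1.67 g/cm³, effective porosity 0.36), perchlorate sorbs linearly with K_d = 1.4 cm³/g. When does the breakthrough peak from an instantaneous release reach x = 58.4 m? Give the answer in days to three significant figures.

3620 days

Retardation factor R = 1 + ρ_b·K_d/n = 1 + 1.67 × 1.4/0.36 = 7.494.
Sorption retards both mechanisms: v_R = v/R = 0.01588 m/day, D_R = D/R = 0.01508 m²/day.
Peak time from v_R²t² + 2D_R t − x² = 0: t = (√(D_R² + v_R²x²) − D_R)/v_R².
√(D_R² + v_R²x²) = √(0.01508² + 0.01588² × 58.4²) = 0.9275; v_R² = 0.0002522.
t = (0.9275 − 0.01508)/0.0002522 = 3620 days.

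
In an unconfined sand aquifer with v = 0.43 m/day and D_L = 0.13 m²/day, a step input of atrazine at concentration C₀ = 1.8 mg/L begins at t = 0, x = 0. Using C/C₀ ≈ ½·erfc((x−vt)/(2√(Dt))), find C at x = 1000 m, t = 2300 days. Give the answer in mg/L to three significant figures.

0.588 mg/L

For a continuous step input, C/C₀ ≈ ½·erfc((x−vt)/(2√(Dt))).
vt = 0.43 × 2300 = 989 m and 2√(Dt) = 2√(0.13 × 2300) = 34.58 m.
Argument (x−vt)/(2√(Dt)) = (1000 − 989)/34.58 = 0.3181; ½·erfc(0.3181) = 0.3264.
C = 1.8 × 0.3264 = 0.588 mg/L.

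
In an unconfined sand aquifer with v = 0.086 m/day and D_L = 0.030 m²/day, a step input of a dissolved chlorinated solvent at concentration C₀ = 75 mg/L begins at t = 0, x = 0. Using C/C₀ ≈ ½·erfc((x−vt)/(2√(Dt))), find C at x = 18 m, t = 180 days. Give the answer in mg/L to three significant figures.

For a continuous step input, C/C₀ ≈ ½·erfc((x−vt)/(2√(Dt))).
vt = 0.086 × 180 = 15.48 m and 2√(Dt) = 2√(0.030 × 180) = 4.648 m.
Argument (x−vt)/(2√(Dt)) = (18 − 15.48)/4.648 = 0.5422; ½·erfc(0.5422) = 0.2216.
C = 75 × 0.2216 = 16.6 mg/L.

16.6 mg/L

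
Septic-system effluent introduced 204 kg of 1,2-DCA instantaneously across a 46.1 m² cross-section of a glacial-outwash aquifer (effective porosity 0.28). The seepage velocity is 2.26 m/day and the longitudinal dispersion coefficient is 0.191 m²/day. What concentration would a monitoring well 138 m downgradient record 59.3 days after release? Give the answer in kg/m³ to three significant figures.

For an instantaneous plane source, C(x,t) = M/(n_e·A·√(4πDt)) · exp(−(x−vt)²/(4Dt)), with n_e·A the pore (flow) area.
Plume center vt = 2.26 × 59.3 = 134.018 m, so the well at 138 m is 3.982 m downgradient of the peak.
√(4πDt) = 11.93 m, giving peak height M/(n_e·A·√(4πDt)) = 204/(0.28 × 46.1 × 11.93) = 1.325 kg/m³.
(x−vt)²/(4Dt) = (3.982)²/(4 × 0.191 × 59.3) = 0.3500; exp(−0.3500) = 0.7047.
C = 1.325 × 0.7047 = 0.934 kg/m³.

0.934 kg/m³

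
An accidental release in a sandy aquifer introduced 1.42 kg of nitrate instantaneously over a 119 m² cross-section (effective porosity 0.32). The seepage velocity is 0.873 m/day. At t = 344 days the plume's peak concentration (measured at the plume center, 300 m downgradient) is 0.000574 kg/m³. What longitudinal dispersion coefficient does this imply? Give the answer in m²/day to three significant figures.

At the plume center C_max = M/(n_e·A·√(4πDt)), so D = M²/(4πt·(n_e·A·C_max)²).
n_e·A·C_max = 0.32 × 119 × 0.000574 = 0.02186 kg/m.
D = 1.42²/(4π × 344 × 0.02186²) = 0.976 m²/day.

0.976 m²/day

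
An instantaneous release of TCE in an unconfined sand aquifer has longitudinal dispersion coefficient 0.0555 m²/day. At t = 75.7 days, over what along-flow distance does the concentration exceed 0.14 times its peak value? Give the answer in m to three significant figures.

The plume is Gaussian with σ = √(2Dt) = √(2 × 0.0555 × 75.7) = 2.899 m.
C/C_peak = exp(−Δx²/(2σ²)) = 0.14 ⇒ Δx = σ·√(−2 ln 0.14) = 2.899 × 1.983 = 5.749 m.
Width = 2Δx = 11.5 m.

11.5 m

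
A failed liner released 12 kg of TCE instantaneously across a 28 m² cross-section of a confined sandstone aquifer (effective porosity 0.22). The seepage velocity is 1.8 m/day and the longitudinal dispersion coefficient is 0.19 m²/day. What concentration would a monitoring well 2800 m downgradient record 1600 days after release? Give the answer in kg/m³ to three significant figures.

For an instantaneous plane source, C(x,t) = M/(n_e·A·√(4πDt)) · exp(−(x−vt)²/(4Dt)), with n_e·A the pore (flow) area.
Plume center vt = 1.8 × 1600 = 2880 m, so the well at 2800 m is 80 m upgradient of the peak.
√(4πDt) = 61.81 m, giving peak height M/(n_e·A·√(4πDt)) = 12/(0.22 × 28 × 61.81) = 0.03152 kg/m³.
(x−vt)²/(4Dt) = (-80)²/(4 × 0.19 × 1600) = 5.263; exp(−5.263) = 0.005180.
C = 0.03152 × 0.005180 = 0.000163 kg/m³.

0.000163 kg/m³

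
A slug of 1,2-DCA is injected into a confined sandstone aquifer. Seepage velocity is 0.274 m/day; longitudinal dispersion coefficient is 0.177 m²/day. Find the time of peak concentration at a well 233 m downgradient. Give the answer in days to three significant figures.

For the 1D instantaneous-source solution, setting ∂C/∂t = 0 at fixed x gives v²t² + 2Dt − x² = 0, so t = (√(D² + v²x²) − D)/v².
√(D² + v²x²) = √(0.177² + 0.274² × 233²) = 63.84; v² = 0.075076.
t = (63.84 − 0.177)/0.075076 = 848 days (vs. the pure-advection estimate x/v = 850 d).

848 days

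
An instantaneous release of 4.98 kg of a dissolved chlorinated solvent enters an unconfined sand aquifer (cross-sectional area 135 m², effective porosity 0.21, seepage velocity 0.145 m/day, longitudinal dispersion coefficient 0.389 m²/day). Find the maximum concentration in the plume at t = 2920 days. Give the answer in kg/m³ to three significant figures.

0.00147 kg/m³

The peak of an instantaneous 1D plume sits at x = vt; there the Gaussian factor is 1 and C_max = M/(n_e·A·√(4πDt)), where n_e·A is the pore area the mass is dissolved in.
√(4πDt) = √(4π × 0.389 × 2920) = 119.5 m, so C_max = 4.98/(0.21 × 135 × 119.5) = 0.00147 kg/m³.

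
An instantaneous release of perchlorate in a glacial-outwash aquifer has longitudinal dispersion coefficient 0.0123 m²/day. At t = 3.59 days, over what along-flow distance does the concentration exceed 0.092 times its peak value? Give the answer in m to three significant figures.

The plume is Gaussian with σ = √(2Dt) = √(2 × 0.0123 × 3.59) = 0.2972 m.
C/C_peak = exp(−Δx²/(2σ²)) = 0.092 ⇒ Δx = σ·√(−2 ln 0.092) = 0.2972 × 2.184 = 0.6491 m.
Width = 2Δx = 1.30 m.

1.30 m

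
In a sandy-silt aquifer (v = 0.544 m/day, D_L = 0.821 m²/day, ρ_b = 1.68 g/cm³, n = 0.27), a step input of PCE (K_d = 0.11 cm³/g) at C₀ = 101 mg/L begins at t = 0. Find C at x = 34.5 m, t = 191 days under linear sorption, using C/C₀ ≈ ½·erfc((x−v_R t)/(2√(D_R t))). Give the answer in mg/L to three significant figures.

Retardation factor R = 1 + ρ_b·K_d/n = 1 + 1.68 × 0.11/0.27 = 1.684.
Sorption retards both mechanisms: v_R = v/R = 0.3230 m/day, D_R = D/R = 0.4875 m²/day.
v_R·t = 0.3230 × 191 = 61.693 m; 2√(D_R t) = 19.30 m; argument = (34.5 − 61.693)/19.30 = -1.409.
C = C₀ × ½·erfc(-1.409) = 101 × 0.9768 = 98.7 mg/L.

98.7 mg/L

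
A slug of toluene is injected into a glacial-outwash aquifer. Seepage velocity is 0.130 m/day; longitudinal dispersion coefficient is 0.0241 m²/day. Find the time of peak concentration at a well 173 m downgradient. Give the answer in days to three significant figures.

For the 1D instantaneous-source solution, setting ∂C/∂t = 0 at fixed x gives v²t² + 2Dt − x² = 0, so t = (√(D² + v²x²) − D)/v².
√(D² + v²x²) = √(0.0241² + 0.130² × 173²) = 22.49; v² = 0.0169.
t = (22.49 − 0.0241)/0.0169 = 1330 days (vs. the pure-advection estimate x/v = 1330 d).

1330 days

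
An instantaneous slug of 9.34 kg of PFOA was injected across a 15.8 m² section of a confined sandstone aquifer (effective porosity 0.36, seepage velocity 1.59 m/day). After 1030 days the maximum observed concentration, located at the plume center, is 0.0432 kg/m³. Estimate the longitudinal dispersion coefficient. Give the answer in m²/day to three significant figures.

0.112 m²/day

At the plume center C_max = M/(n_e·A·√(4πDt)), so D = M²/(4πt·(n_e·A·C_max)²).
n_e·A·C_max = 0.36 × 15.8 × 0.0432 = 0.2457 kg/m.
D = 9.34²/(4π × 1030 × 0.2457²) = 0.112 m²/day.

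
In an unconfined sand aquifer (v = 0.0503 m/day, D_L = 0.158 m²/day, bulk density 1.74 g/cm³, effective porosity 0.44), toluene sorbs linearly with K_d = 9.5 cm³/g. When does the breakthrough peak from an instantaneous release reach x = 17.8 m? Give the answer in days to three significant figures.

Retardation factor R = 1 + ρ_b·K_d/n = 1 + 1.74 × 9.5/0.44 = 38.57.
Sorption retards both mechanisms: v_R = v/R = 0.001304 m/day, D_R = D/R = 0.004096 m²/day.
Peak time from v_R²t² + 2D_R t − x² = 0: t = (√(D_R² + v_R²x²) − D_R)/v_R².
√(D_R² + v_R²x²) = √(0.004096² + 0.001304² × 17.8²) = 0.02357; v_R² = 1.700e-06.
t = (0.02357 − 0.004096)/1.700e-06 = 11500 days.

11500 days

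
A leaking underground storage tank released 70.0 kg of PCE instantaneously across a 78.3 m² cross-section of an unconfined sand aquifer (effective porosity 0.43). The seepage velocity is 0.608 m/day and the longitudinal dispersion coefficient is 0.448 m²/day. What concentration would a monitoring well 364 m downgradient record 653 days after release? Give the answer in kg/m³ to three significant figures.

For an instantaneous plane source, C(x,t) = M/(n_e·A·√(4πDt)) · exp(−(x−vt)²/(4Dt)), with n_e·A the pore (flow) area.
Plume center vt = 0.608 × 653 = 397.024 m, so the well at 364 m is 33.024 m upgradient of the peak.
√(4πDt) = 60.63 m, giving peak height M/(n_e·A·√(4πDt)) = 70.0/(0.43 × 78.3 × 60.63) = 0.03429 kg/m³.
(x−vt)²/(4Dt) = (-33.024)²/(4 × 0.448 × 653) = 0.9320; exp(−0.9320) = 0.3938.
C = 0.03429 × 0.3938 = 0.0135 kg/m³.

0.0135 kg/m³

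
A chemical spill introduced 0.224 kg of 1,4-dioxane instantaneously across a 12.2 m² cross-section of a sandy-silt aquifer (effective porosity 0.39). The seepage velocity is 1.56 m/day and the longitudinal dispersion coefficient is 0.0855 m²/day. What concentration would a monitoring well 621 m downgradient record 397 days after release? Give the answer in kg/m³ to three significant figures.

For an instantaneous plane source, C(x,t) = M/(n_e·A·√(4πDt)) · exp(−(x−vt)²/(4Dt)), with n_e·A the pore (flow) area.
Plume center vt = 1.56 × 397 = 619.32 m, so the well at 621 m is 1.68 m downgradient of the peak.
√(4πDt) = 20.65 m, giving peak height M/(n_e·A·√(4πDt)) = 0.224/(0.39 × 12.2 × 20.65) = 0.002280 kg/m³.
(x−vt)²/(4Dt) = (1.68)²/(4 × 0.0855 × 397) = 0.02079; exp(−0.02079) = 0.9794.
C = 0.002280 × 0.9794 = 0.00223 kg/m³.

0.00223 kg/m³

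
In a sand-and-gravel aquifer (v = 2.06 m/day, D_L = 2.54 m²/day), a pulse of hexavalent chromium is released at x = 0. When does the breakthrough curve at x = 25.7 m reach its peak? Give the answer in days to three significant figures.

For the 1D instantaneous-source solution, setting ∂C/∂t = 0 at fixed x gives v²t² + 2Dt − x² = 0, so t = (√(D² + v²x²) − D)/v².
√(D² + v²x²) = √(2.54² + 2.06² × 25.7²) = 53.00; v² = 4.2436.
t = (53.00 − 2.54)/4.2436 = 11.9 days (vs. the pure-advection estimate x/v = 12.5 d).

11.9 days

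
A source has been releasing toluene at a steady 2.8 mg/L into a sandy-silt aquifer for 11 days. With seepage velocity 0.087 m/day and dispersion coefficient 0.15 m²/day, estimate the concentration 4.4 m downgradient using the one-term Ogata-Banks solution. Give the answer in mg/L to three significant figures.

For a continuous step input, C/C₀ ≈ ½·erfc((x−vt)/(2√(Dt))).
vt = 0.087 × 11 = 0.957 m and 2√(Dt) = 2√(0.15 × 11) = 2.569 m.
Argument (x−vt)/(2√(Dt)) = (4.4 − 0.957)/2.569 = 1.340; ½·erfc(1.340) = 0.02904.
C = 2.8 × 0.02904 = 0.0813 mg/L.

0.0813 mg/L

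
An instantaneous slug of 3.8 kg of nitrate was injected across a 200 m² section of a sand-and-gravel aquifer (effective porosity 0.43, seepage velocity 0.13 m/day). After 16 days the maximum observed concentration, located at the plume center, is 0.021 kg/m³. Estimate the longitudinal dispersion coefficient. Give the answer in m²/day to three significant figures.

0.0220 m²/day

At the plume center C_max = M/(n_e·A·√(4πDt)), so D = M²/(4πt·(n_e·A·C_max)²).
n_e·A·C_max = 0.43 × 200 × 0.021 = 1.806 kg/m.
D = 3.8²/(4π × 16 × 1.806²) = 0.0220 m²/day.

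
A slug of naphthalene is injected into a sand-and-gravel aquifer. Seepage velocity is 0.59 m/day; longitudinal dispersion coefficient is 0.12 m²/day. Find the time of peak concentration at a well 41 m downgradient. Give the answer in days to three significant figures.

For the 1D instantaneous-source solution, setting ∂C/∂t = 0 at fixed x gives v²t² + 2Dt − x² = 0, so t = (√(D² + v²x²) − D)/v².
√(D² + v²x²) = √(0.12² + 0.59² × 41²) = 24.19; v² = 0.3481.
t = (24.19 − 0.12)/0.3481 = 69.1 days (vs. the pure-advection estimate x/v = 69.5 d).

69.1 days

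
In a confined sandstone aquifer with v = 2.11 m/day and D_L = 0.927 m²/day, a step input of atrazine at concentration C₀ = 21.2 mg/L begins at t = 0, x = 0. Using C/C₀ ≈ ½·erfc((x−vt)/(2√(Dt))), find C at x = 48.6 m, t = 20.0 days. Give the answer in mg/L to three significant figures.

3.11 mg/L

For a continuous step input, C/C₀ ≈ ½·erfc((x−vt)/(2√(Dt))).
vt = 2.11 × 20.0 = 42.2 m and 2√(Dt) = 2√(0.927 × 20.0) = 8.612 m.
Argument (x−vt)/(2√(Dt)) = (48.6 − 42.2)/8.612 = 0.7431; ½·erfc(0.7431) = 0.1467.
C = 21.2 × 0.1467 = 3.11 mg/L.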